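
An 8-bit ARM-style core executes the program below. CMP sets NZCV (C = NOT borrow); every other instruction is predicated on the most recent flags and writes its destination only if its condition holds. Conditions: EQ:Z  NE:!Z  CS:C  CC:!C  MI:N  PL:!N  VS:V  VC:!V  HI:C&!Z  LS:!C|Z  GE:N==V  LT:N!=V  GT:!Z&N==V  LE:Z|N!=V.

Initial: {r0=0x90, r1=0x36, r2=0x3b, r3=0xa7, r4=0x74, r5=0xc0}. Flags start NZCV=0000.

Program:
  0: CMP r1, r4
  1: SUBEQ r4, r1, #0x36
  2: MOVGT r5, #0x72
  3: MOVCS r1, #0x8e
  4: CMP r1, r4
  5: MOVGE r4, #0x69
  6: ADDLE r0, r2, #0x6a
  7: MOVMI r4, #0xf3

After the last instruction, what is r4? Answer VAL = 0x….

VAL = 0xf3

0: ✓ CMP  NZCV=1000
1: · SUBEQ
2: · MOVGT
3: · MOVCS
4: ✓ CMP  NZCV=1000
5: · MOVGE
6: ✓ ADDLE  r0←0xa5
7: ✓ MOVMI  r4←0xf3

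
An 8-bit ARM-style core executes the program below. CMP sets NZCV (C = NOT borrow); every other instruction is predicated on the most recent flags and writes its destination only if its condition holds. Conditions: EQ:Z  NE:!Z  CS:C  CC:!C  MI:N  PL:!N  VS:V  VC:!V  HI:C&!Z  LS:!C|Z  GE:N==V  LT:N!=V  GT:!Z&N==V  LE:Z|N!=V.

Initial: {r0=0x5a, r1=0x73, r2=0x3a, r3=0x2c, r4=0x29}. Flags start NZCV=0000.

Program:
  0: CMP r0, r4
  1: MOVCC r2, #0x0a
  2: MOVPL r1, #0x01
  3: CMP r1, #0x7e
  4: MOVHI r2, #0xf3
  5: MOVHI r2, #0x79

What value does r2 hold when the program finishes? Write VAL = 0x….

VAL = 0x3a

0: ✓ CMP  NZCV=0010
1: · MOVCC
2: ✓ MOVPL  r1←0x01
3: ✓ CMP  NZCV=1000
4: · MOVHI
5: · MOVHI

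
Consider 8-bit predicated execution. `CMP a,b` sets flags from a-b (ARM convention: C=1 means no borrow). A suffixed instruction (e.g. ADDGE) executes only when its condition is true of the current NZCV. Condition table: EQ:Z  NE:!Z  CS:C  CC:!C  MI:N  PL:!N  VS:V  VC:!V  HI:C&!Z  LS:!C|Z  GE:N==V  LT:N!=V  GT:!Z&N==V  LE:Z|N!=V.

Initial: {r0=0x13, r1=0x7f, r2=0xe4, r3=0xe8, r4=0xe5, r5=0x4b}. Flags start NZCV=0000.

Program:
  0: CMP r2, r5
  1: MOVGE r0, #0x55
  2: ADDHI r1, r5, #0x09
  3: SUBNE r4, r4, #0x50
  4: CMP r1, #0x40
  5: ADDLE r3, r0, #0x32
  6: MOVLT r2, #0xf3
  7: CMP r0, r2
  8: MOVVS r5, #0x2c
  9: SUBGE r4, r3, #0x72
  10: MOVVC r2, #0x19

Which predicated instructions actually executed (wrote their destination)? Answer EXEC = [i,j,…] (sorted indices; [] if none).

EXEC = [2,3,9,10]

0: ✓ CMP  NZCV=1010
1: · MOVGE
2: ✓ ADDHI  r1←0x54
3: ✓ SUBNE  r4←0x95
4: ✓ CMP  NZCV=0010
5: · ADDLE
6: · MOVLT
7: ✓ CMP  NZCV=0000
8: · MOVVS
9: ✓ SUBGE  r4←0x76
10: ✓ MOVVC  r2←0x19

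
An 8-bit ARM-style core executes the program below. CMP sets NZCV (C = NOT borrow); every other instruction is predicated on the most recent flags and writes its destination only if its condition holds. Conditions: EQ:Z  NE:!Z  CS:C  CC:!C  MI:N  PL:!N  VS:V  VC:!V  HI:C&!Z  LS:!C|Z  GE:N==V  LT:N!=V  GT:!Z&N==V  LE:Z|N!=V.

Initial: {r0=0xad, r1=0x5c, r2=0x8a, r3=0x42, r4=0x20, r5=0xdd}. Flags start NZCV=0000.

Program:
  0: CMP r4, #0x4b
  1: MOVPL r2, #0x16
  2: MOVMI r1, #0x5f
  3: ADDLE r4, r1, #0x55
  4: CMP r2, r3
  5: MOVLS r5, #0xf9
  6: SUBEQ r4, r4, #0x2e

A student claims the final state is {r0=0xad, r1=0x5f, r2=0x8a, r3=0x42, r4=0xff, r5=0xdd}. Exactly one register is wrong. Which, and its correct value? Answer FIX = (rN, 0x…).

FIX = (r4, 0xb4)

0: ✓ CMP  NZCV=1000
1: · MOVPL
2: ✓ MOVMI  r1←0x5f
3: ✓ ADDLE  r4←0xb4
4: ✓ CMP  NZCV=0011
5: · MOVLS
6: · SUBEQ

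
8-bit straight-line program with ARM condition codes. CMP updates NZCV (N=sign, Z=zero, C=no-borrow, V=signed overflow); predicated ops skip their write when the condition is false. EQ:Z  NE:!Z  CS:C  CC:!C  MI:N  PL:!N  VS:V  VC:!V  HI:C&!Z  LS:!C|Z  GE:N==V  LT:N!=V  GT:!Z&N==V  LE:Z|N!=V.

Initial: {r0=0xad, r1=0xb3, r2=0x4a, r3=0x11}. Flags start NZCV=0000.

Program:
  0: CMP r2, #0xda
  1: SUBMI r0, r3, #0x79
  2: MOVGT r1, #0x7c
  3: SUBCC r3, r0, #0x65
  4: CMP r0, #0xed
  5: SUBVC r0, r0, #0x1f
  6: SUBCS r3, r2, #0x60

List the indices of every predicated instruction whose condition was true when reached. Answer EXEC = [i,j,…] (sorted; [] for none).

EXEC = [2,3,5]

0: ✓ CMP  NZCV=0000
1: · SUBMI
2: ✓ MOVGT  r1←0x7c
3: ✓ SUBCC  r3←0x48
4: ✓ CMP  NZCV=1000
5: ✓ SUBVC  r0←0x8e
6: · SUBCS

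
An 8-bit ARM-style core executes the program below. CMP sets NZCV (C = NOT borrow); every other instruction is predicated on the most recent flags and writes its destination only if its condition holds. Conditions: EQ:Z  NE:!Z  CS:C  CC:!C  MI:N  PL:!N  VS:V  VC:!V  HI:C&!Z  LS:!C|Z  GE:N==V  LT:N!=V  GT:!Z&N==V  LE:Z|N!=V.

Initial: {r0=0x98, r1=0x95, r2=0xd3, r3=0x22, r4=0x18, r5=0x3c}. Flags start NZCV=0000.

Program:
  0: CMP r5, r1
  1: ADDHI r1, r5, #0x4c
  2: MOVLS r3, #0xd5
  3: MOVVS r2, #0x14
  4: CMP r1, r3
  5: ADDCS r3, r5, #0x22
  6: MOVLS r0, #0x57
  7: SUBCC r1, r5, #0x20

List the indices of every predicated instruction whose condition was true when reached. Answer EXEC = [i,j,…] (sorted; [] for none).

[0] flags=1001 → (cmp)
[1] flags=1001 HI?F → skip
[2] flags=1001 LS?T → r3=0xd5
[3] flags=1001 VS?T → r2=0x14
[4] flags=1000 → (cmp)
[5] flags=1000 CS?F → skip
[6] flags=1000 LS?T → r0=0x57
[7] flags=1000 CC?T → r1=0x1c

EXEC = [2,3,6,7]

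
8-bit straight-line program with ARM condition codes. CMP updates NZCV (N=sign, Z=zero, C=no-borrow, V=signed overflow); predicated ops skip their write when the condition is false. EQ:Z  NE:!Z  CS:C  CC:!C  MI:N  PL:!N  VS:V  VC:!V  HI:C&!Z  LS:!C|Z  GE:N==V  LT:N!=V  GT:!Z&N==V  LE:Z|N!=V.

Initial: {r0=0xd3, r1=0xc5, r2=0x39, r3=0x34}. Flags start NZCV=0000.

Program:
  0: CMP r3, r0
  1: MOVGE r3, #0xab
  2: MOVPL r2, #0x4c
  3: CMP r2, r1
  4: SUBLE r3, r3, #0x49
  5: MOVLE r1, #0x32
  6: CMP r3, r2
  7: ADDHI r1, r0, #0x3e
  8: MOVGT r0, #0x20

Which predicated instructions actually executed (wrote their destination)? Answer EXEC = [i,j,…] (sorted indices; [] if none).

EXEC = [1,2,7]

0: ✓ CMP  NZCV=0000
1: ✓ MOVGE  r3←0xab
2: ✓ MOVPL  r2←0x4c
3: ✓ CMP  NZCV=1001
4: · SUBLE
5: · MOVLE
6: ✓ CMP  NZCV=0011
7: ✓ ADDHI  r1←0x11
8: · MOVGT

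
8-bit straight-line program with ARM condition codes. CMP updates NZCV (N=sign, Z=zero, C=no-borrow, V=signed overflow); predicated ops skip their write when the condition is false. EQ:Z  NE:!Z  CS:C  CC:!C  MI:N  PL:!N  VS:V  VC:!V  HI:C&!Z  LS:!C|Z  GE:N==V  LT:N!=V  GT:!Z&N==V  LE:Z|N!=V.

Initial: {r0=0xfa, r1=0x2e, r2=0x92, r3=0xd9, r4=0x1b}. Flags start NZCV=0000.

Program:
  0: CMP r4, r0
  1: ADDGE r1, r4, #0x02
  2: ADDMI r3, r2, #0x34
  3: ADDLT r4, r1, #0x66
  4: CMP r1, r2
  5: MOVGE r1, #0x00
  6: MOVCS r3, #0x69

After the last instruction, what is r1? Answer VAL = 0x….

VAL = 0x00

0: ✓ CMP  NZCV=0000
1: ✓ ADDGE  r1←0x1d
2: · ADDMI
3: · ADDLT
4: ✓ CMP  NZCV=1001
5: ✓ MOVGE  r1←0x00
6: · MOVCS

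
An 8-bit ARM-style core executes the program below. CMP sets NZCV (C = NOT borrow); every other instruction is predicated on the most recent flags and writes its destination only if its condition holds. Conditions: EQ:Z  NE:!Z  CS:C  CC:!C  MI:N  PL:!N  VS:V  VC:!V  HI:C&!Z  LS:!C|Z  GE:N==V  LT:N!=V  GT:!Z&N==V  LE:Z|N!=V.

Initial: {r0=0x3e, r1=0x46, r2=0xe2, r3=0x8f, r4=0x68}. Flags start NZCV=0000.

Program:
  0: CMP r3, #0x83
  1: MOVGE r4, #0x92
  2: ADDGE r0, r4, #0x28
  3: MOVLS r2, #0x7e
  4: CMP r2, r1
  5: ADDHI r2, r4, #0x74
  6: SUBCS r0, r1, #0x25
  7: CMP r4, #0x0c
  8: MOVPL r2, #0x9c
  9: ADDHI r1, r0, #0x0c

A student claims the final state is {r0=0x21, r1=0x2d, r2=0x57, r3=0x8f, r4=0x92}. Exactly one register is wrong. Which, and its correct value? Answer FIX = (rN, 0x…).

0: ✓ CMP  NZCV=0010
1: ✓ MOVGE  r4←0x92
2: ✓ ADDGE  r0←0xba
3: · MOVLS
4: ✓ CMP  NZCV=1010
5: ✓ ADDHI  r2←0x06
6: ✓ SUBCS  r0←0x21
7: ✓ CMP  NZCV=1010
8: · MOVPL
9: ✓ ADDHI  r1←0x2d

FIX = (r2, 0x06)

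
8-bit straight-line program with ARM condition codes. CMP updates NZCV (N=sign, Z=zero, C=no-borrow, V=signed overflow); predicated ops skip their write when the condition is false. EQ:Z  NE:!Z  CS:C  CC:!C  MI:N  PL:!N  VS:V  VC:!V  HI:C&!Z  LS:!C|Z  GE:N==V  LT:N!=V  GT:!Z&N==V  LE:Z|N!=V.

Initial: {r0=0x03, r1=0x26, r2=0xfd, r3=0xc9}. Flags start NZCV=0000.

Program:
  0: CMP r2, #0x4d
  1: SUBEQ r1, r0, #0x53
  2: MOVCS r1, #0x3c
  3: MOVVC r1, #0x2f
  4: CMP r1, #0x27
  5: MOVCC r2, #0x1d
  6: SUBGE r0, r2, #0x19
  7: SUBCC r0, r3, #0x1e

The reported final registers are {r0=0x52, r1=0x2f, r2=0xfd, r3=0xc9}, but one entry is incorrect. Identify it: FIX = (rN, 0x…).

FIX = (r0, 0xe4)

[0] flags=1010 → (cmp)
[1] flags=1010 EQ?F → skip
[2] flags=1010 CS?T → r1=0x3c
[3] flags=1010 VC?T → r1=0x2f
[4] flags=0010 → (cmp)
[5] flags=0010 CC?F → skip
[6] flags=0010 GE?T → r0=0xe4
[7] flags=0010 CC?F → skip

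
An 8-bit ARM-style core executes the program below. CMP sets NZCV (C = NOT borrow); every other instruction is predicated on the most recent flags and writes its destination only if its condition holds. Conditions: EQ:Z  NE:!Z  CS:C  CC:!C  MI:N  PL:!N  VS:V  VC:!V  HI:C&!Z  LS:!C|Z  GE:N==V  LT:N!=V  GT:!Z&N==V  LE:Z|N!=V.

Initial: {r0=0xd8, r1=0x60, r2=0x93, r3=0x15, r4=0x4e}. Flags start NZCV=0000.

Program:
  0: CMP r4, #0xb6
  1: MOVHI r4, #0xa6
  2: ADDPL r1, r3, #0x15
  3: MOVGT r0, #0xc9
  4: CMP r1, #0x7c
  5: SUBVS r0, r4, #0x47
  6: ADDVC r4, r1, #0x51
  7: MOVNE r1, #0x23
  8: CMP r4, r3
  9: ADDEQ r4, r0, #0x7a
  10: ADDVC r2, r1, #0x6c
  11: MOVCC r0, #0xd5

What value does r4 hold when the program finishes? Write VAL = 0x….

0: ✓ CMP  NZCV=1001
1: · MOVHI
2: · ADDPL
3: ✓ MOVGT  r0←0xc9
4: ✓ CMP  NZCV=1000
5: · SUBVS
6: ✓ ADDVC  r4←0xb1
7: ✓ MOVNE  r1←0x23
8: ✓ CMP  NZCV=1010
9: · ADDEQ
10: ✓ ADDVC  r2←0x8f
11: · MOVCC

VAL = 0xb1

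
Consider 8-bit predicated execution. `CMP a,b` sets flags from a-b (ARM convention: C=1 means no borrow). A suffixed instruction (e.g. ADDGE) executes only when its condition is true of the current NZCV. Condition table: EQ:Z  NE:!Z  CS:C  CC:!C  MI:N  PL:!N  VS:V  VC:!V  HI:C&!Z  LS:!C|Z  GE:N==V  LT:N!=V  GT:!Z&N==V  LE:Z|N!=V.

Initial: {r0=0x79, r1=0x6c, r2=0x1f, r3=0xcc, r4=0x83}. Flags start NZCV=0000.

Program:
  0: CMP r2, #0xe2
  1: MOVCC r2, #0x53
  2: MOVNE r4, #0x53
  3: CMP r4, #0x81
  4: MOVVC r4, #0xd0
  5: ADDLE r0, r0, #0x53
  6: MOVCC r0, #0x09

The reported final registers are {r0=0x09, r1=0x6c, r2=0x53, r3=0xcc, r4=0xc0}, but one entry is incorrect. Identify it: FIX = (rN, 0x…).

0: ✓ CMP  NZCV=0000
1: ✓ MOVCC  r2←0x53
2: ✓ MOVNE  r4←0x53
3: ✓ CMP  NZCV=1001
4: · MOVVC
5: · ADDLE
6: ✓ MOVCC  r0←0x09

FIX = (r4, 0x53)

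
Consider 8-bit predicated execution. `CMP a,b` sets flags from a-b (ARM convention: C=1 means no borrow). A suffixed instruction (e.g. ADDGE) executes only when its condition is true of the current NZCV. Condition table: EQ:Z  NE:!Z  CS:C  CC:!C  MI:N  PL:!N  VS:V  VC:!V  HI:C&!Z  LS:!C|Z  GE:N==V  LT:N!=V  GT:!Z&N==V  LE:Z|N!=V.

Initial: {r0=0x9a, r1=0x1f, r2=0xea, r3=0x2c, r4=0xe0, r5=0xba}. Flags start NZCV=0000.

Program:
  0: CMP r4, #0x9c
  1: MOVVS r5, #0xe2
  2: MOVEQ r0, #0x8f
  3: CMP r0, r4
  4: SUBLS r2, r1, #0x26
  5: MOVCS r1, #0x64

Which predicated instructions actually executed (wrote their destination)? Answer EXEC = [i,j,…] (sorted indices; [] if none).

[0] flags=0010 → (cmp)
[1] flags=0010 VS?F → skip
[2] flags=0010 EQ?F → skip
[3] flags=1000 → (cmp)
[4] flags=1000 LS?T → r2=0xf9
[5] flags=1000 CS?F → skip

EXEC = [4]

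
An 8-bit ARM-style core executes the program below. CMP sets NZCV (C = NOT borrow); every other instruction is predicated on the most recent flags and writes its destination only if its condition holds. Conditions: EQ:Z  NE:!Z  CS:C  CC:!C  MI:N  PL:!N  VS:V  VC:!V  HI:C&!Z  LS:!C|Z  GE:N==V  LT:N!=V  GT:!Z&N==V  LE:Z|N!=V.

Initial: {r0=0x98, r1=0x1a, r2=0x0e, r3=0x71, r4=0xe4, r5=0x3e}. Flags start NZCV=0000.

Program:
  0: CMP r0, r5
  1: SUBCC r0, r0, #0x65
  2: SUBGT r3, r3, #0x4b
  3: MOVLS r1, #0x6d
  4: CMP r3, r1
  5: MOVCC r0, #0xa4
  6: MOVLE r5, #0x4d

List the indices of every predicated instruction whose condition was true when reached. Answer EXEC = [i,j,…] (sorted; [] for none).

[0] flags=0011 → (cmp)
[1] flags=0011 CC?F → skip
[2] flags=0011 GT?F → skip
[3] flags=0011 LS?F → skip
[4] flags=0010 → (cmp)
[5] flags=0010 CC?F → skip
[6] flags=0010 LE?F → skip

EXEC = []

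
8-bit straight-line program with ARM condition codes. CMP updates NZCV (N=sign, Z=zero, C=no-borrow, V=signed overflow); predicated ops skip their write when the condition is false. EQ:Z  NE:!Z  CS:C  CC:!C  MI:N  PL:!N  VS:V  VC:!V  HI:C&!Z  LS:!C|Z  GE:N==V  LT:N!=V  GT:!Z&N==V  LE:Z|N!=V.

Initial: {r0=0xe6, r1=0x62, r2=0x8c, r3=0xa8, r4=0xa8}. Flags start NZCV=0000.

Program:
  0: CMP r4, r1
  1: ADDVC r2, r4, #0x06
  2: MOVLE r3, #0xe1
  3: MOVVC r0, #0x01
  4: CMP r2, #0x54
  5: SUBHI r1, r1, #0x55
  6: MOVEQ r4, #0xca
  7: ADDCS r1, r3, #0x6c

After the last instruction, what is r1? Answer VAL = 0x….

VAL = 0x4d

0: ✓ CMP  NZCV=0011
1: · ADDVC
2: ✓ MOVLE  r3←0xe1
3: · MOVVC
4: ✓ CMP  NZCV=0011
5: ✓ SUBHI  r1←0x0d
6: · MOVEQ
7: ✓ ADDCS  r1←0x4d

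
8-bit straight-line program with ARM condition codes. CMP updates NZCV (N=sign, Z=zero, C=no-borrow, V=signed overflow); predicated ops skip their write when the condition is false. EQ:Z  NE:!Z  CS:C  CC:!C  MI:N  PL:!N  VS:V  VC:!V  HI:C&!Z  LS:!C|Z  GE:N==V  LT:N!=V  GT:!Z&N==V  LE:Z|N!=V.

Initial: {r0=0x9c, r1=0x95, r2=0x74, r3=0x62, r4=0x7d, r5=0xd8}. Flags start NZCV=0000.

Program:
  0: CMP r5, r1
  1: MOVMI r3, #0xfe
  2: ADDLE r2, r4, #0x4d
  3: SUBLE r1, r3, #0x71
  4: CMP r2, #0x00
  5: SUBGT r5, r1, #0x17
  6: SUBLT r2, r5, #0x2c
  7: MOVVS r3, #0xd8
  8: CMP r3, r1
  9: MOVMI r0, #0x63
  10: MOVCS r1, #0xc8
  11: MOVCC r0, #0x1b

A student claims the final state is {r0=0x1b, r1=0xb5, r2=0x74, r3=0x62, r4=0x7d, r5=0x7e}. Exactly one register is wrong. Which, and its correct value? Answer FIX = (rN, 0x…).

FIX = (r1, 0x95)

0: ✓ CMP  NZCV=0010
1: · MOVMI
2: · ADDLE
3: · SUBLE
4: ✓ CMP  NZCV=0010
5: ✓ SUBGT  r5←0x7e
6: · SUBLT
7: · MOVVS
8: ✓ CMP  NZCV=1001
9: ✓ MOVMI  r0←0x63
10: · MOVCS
11: ✓ MOVCC  r0←0x1b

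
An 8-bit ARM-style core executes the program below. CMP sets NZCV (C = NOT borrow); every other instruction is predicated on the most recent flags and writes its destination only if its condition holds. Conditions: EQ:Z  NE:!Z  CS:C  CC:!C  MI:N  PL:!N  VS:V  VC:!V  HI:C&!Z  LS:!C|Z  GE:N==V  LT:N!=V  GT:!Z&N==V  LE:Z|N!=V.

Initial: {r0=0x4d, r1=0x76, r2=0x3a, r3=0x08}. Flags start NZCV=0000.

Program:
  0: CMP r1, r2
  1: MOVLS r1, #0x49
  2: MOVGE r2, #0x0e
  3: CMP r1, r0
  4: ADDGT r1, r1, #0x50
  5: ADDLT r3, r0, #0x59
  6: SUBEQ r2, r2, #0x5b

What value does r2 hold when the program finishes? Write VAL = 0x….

[0] flags=0010 → (cmp)
[1] flags=0010 LS?F → skip
[2] flags=0010 GE?T → r2=0x0e
[3] flags=0010 → (cmp)
[4] flags=0010 GT?T → r1=0xc6
[5] flags=0010 LT?F → skip
[6] flags=0010 EQ?F → skip

VAL = 0x0e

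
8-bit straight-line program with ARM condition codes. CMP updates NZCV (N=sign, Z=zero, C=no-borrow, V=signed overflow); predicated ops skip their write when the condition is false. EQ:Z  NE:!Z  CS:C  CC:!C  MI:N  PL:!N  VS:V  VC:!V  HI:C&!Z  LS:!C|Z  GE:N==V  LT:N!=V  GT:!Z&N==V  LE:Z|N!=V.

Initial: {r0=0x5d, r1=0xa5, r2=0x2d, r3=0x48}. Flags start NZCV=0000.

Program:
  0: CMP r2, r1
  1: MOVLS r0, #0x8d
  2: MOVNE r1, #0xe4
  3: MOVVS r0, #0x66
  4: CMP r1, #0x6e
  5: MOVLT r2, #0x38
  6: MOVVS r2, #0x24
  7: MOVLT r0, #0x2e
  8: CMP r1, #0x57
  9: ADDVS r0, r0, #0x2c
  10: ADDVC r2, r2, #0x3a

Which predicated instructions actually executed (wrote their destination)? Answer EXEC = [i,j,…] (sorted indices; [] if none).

0: ✓ CMP  NZCV=1001
1: ✓ MOVLS  r0←0x8d
2: ✓ MOVNE  r1←0xe4
3: ✓ MOVVS  r0←0x66
4: ✓ CMP  NZCV=0011
5: ✓ MOVLT  r2←0x38
6: ✓ MOVVS  r2←0x24
7: ✓ MOVLT  r0←0x2e
8: ✓ CMP  NZCV=1010
9: · ADDVS
10: ✓ ADDVC  r2←0x5e

EXEC = [1,2,3,5,6,7,10]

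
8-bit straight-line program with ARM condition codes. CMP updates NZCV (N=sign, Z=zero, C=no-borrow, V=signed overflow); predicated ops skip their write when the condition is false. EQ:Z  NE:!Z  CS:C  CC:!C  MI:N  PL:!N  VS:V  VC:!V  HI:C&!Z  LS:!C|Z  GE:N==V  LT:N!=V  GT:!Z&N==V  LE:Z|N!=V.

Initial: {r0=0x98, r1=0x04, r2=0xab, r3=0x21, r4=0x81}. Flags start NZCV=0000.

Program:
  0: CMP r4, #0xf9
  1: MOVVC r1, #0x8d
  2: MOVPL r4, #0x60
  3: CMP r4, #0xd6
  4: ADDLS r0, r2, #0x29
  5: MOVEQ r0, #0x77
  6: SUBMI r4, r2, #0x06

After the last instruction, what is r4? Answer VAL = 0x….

VAL = 0xa5

0: ✓ CMP  NZCV=1000
1: ✓ MOVVC  r1←0x8d
2: · MOVPL
3: ✓ CMP  NZCV=1000
4: ✓ ADDLS  r0←0xd4
5: · MOVEQ
6: ✓ SUBMI  r4←0xa5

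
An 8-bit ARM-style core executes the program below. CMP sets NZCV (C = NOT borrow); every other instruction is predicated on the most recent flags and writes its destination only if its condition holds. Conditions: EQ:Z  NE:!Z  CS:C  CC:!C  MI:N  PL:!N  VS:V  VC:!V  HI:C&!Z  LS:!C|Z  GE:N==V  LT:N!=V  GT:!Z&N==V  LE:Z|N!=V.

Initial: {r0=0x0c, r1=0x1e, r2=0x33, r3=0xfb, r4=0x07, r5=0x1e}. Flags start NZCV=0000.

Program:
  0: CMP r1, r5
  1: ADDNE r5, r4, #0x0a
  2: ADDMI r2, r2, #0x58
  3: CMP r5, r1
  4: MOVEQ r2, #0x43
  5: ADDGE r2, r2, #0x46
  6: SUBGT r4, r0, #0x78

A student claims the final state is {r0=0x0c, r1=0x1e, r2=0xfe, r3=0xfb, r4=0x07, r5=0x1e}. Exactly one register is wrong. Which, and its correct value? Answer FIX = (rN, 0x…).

[0] flags=0110 → (cmp)
[1] flags=0110 NE?F → skip
[2] flags=0110 MI?F → skip
[3] flags=0110 → (cmp)
[4] flags=0110 EQ?T → r2=0x43
[5] flags=0110 GE?T → r2=0x89
[6] flags=0110 GT?F → skip

FIX = (r2, 0x89)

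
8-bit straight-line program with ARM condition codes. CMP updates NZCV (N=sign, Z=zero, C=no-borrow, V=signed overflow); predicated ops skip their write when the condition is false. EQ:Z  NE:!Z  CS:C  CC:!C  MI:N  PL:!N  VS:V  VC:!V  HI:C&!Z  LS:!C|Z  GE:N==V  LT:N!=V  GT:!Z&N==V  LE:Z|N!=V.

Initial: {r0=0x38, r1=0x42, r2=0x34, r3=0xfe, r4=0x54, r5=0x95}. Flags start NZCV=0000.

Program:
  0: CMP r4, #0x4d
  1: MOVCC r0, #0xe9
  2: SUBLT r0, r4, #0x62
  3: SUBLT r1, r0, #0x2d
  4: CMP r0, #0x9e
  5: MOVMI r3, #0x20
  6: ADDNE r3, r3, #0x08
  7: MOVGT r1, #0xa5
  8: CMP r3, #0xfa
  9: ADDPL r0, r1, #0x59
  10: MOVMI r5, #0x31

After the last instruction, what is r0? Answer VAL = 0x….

0: ✓ CMP  NZCV=0010
1: · MOVCC
2: · SUBLT
3: · SUBLT
4: ✓ CMP  NZCV=1001
5: ✓ MOVMI  r3←0x20
6: ✓ ADDNE  r3←0x28
7: ✓ MOVGT  r1←0xa5
8: ✓ CMP  NZCV=0000
9: ✓ ADDPL  r0←0xfe
10: · MOVMI

VAL = 0xfe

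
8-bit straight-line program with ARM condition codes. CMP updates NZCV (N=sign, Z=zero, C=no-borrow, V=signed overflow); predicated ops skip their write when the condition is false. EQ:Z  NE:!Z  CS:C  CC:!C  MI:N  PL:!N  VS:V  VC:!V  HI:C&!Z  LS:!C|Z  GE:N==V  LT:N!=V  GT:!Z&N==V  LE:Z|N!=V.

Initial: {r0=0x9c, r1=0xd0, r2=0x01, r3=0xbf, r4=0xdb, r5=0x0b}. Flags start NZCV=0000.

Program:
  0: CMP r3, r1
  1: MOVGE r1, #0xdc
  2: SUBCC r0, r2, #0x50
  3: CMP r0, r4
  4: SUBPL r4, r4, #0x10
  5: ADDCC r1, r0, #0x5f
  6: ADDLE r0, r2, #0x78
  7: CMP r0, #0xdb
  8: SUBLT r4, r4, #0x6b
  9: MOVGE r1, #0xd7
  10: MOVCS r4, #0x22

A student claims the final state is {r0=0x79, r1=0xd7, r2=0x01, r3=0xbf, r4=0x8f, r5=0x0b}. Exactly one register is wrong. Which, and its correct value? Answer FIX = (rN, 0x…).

FIX = (r4, 0xdb)

0: ✓ CMP  NZCV=1000
1: · MOVGE
2: ✓ SUBCC  r0←0xb1
3: ✓ CMP  NZCV=1000
4: · SUBPL
5: ✓ ADDCC  r1←0x10
6: ✓ ADDLE  r0←0x79
7: ✓ CMP  NZCV=1001
8: · SUBLT
9: ✓ MOVGE  r1←0xd7
10: · MOVCS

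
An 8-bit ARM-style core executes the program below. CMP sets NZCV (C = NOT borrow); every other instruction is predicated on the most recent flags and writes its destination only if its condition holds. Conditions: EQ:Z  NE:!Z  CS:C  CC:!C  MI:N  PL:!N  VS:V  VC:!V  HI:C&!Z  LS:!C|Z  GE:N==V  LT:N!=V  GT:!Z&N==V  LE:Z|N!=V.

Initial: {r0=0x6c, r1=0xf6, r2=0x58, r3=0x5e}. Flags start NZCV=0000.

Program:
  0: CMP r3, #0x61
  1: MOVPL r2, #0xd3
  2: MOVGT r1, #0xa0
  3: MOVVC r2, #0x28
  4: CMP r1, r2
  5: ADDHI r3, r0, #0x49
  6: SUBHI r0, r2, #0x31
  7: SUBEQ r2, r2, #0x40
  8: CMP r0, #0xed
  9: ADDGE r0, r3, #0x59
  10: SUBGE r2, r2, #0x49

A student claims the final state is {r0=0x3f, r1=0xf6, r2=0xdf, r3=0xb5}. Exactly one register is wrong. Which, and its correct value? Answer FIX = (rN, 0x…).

[0] flags=1000 → (cmp)
[1] flags=1000 PL?F → skip
[2] flags=1000 GT?F → skip
[3] flags=1000 VC?T → r2=0x28
[4] flags=1010 → (cmp)
[5] flags=1010 HI?T → r3=0xb5
[6] flags=1010 HI?T → r0=0xf7
[7] flags=1010 EQ?F → skip
[8] flags=0010 → (cmp)
[9] flags=0010 GE?T → r0=0x0e
[10] flags=0010 GE?T → r2=0xdf

FIX = (r0, 0x0e)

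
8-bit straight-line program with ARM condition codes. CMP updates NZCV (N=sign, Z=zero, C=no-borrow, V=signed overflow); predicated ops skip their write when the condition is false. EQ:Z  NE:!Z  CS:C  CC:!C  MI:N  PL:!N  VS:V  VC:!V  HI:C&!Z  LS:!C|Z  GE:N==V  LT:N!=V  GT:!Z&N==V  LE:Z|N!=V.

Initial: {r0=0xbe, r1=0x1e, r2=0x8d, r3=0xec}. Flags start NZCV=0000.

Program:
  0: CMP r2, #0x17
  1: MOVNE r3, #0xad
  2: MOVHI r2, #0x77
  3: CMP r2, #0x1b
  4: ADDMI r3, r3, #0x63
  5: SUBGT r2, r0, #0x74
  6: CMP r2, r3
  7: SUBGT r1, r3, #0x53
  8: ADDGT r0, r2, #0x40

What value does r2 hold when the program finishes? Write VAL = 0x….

[0] flags=0011 → (cmp)
[1] flags=0011 NE?T → r3=0xad
[2] flags=0011 HI?T → r2=0x77
[3] flags=0010 → (cmp)
[4] flags=0010 MI?F → skip
[5] flags=0010 GT?T → r2=0x4a
[6] flags=1001 → (cmp)
[7] flags=1001 GT?T → r1=0x5a
[8] flags=1001 GT?T → r0=0x8a

VAL = 0x4a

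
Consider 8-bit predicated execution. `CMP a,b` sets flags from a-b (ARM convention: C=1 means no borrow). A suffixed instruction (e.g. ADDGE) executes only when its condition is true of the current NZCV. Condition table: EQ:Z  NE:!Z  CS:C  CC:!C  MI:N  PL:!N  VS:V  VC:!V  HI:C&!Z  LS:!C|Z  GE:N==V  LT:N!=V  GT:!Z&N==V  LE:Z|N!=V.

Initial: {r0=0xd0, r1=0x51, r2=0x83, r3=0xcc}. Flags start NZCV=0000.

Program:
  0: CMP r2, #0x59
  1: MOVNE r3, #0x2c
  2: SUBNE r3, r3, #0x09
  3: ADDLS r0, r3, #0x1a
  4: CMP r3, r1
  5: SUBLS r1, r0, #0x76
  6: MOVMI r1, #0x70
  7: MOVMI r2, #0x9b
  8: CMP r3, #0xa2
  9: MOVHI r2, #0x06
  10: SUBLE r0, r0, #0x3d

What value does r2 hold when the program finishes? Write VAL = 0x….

VAL = 0x9b

0: ✓ CMP  NZCV=0011
1: ✓ MOVNE  r3←0x2c
2: ✓ SUBNE  r3←0x23
3: · ADDLS
4: ✓ CMP  NZCV=1000
5: ✓ SUBLS  r1←0x5a
6: ✓ MOVMI  r1←0x70
7: ✓ MOVMI  r2←0x9b
8: ✓ CMP  NZCV=1001
9: · MOVHI
10: · SUBLE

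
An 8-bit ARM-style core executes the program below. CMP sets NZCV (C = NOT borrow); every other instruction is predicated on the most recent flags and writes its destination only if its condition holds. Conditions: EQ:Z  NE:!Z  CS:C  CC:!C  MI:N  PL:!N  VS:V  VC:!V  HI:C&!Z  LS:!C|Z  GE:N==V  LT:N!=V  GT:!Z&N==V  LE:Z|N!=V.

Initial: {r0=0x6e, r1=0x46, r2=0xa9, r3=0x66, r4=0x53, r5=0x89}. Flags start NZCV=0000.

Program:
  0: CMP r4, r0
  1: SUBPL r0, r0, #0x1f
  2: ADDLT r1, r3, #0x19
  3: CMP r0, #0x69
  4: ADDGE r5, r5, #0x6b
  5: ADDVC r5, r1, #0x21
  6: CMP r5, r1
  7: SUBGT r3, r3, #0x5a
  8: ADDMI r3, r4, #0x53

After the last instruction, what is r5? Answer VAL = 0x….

VAL = 0xa0

[0] flags=1000 → (cmp)
[1] flags=1000 PL?F → skip
[2] flags=1000 LT?T → r1=0x7f
[3] flags=0010 → (cmp)
[4] flags=0010 GE?T → r5=0xf4
[5] flags=0010 VC?T → r5=0xa0
[6] flags=0011 → (cmp)
[7] flags=0011 GT?F → skip
[8] flags=0011 MI?F → skip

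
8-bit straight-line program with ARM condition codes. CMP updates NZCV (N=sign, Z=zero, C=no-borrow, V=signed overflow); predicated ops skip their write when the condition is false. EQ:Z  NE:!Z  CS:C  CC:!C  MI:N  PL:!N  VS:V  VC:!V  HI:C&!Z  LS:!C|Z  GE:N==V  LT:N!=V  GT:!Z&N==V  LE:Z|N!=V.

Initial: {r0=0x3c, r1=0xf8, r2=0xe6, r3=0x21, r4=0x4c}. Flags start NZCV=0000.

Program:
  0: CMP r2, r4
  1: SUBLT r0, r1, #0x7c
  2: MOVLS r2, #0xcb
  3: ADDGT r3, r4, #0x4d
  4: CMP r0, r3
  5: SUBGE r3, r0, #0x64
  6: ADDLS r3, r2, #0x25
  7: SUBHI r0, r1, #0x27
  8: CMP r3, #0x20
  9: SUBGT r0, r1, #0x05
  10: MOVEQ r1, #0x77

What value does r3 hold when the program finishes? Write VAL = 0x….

VAL = 0x18

0: ✓ CMP  NZCV=1010
1: ✓ SUBLT  r0←0x7c
2: · MOVLS
3: · ADDGT
4: ✓ CMP  NZCV=0010
5: ✓ SUBGE  r3←0x18
6: · ADDLS
7: ✓ SUBHI  r0←0xd1
8: ✓ CMP  NZCV=1000
9: · SUBGT
10: · MOVEQ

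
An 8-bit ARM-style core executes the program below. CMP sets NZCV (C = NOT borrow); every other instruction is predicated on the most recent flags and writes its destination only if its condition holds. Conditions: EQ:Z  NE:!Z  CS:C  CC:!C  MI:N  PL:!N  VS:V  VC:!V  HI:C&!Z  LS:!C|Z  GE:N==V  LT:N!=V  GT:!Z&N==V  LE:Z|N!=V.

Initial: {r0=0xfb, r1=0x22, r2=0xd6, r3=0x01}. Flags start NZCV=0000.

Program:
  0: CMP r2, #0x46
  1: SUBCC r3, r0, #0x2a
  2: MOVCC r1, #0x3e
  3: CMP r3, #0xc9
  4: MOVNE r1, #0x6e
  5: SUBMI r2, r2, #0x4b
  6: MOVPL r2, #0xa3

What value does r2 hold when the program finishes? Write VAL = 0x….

[0] flags=1010 → (cmp)
[1] flags=1010 CC?F → skip
[2] flags=1010 CC?F → skip
[3] flags=0000 → (cmp)
[4] flags=0000 NE?T → r1=0x6e
[5] flags=0000 MI?F → skip
[6] flags=0000 PL?T → r2=0xa3

VAL = 0xa3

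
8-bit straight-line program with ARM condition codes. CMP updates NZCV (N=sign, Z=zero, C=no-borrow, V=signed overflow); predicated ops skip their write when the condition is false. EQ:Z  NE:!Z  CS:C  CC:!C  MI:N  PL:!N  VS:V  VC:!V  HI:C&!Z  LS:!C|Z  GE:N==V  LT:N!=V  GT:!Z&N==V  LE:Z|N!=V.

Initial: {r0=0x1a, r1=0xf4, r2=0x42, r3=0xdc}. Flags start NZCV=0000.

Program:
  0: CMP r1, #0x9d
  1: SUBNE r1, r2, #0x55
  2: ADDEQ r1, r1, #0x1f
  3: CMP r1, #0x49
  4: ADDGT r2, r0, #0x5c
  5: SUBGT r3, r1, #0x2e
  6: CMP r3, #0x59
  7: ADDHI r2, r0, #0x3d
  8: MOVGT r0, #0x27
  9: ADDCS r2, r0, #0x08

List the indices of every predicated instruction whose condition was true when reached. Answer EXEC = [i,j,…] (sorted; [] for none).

EXEC = [1,7,9]

0: ✓ CMP  NZCV=0010
1: ✓ SUBNE  r1←0xed
2: · ADDEQ
3: ✓ CMP  NZCV=1010
4: · ADDGT
5: · SUBGT
6: ✓ CMP  NZCV=1010
7: ✓ ADDHI  r2←0x57
8: · MOVGT
9: ✓ ADDCS  r2←0x22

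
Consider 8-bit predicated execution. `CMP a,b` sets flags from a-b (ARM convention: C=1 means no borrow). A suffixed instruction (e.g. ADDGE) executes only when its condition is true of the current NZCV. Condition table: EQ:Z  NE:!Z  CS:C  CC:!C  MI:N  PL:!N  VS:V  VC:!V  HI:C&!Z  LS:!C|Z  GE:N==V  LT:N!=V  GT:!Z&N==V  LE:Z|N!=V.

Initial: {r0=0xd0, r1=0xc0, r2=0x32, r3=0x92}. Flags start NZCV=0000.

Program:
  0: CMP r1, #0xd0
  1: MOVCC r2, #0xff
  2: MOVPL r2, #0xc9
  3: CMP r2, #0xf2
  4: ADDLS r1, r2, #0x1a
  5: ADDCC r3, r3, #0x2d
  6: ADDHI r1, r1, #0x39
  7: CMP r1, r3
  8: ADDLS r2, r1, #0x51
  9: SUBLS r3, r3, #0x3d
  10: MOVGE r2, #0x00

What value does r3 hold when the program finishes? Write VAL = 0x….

VAL = 0x92

[0] flags=1000 → (cmp)
[1] flags=1000 CC?T → r2=0xff
[2] flags=1000 PL?F → skip
[3] flags=0010 → (cmp)
[4] flags=0010 LS?F → skip
[5] flags=0010 CC?F → skip
[6] flags=0010 HI?T → r1=0xf9
[7] flags=0010 → (cmp)
[8] flags=0010 LS?F → skip
[9] flags=0010 LS?F → skip
[10] flags=0010 GE?T → r2=0x00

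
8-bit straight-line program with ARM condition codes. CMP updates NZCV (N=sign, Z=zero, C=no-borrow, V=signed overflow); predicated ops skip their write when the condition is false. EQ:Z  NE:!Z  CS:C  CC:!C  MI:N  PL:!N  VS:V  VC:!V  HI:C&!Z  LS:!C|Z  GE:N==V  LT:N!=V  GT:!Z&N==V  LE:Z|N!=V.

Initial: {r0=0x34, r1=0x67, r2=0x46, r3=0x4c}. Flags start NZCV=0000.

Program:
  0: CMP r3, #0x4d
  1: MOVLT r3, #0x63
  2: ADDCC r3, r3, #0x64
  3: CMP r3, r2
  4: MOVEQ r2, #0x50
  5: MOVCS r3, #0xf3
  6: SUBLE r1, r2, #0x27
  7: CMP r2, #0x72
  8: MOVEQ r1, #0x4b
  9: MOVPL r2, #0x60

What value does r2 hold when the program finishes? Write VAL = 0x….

0: ✓ CMP  NZCV=1000
1: ✓ MOVLT  r3←0x63
2: ✓ ADDCC  r3←0xc7
3: ✓ CMP  NZCV=1010
4: · MOVEQ
5: ✓ MOVCS  r3←0xf3
6: ✓ SUBLE  r1←0x1f
7: ✓ CMP  NZCV=1000
8: · MOVEQ
9: · MOVPL

VAL = 0x46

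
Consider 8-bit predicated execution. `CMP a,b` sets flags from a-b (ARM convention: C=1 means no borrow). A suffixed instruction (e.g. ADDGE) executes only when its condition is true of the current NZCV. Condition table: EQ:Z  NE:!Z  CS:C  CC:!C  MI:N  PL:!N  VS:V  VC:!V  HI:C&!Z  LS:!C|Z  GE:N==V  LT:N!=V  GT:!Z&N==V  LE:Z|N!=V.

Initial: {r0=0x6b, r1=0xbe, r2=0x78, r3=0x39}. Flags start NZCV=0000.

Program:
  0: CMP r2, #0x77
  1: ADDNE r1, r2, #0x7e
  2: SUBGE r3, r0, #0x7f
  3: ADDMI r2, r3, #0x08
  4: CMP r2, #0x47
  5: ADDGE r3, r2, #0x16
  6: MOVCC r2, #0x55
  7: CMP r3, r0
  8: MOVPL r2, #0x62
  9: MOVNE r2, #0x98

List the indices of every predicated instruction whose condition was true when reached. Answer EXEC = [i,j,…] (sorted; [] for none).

EXEC = [1,2,5,8,9]

0: ✓ CMP  NZCV=0010
1: ✓ ADDNE  r1←0xf6
2: ✓ SUBGE  r3←0xec
3: · ADDMI
4: ✓ CMP  NZCV=0010
5: ✓ ADDGE  r3←0x8e
6: · MOVCC
7: ✓ CMP  NZCV=0011
8: ✓ MOVPL  r2←0x62
9: ✓ MOVNE  r2←0x98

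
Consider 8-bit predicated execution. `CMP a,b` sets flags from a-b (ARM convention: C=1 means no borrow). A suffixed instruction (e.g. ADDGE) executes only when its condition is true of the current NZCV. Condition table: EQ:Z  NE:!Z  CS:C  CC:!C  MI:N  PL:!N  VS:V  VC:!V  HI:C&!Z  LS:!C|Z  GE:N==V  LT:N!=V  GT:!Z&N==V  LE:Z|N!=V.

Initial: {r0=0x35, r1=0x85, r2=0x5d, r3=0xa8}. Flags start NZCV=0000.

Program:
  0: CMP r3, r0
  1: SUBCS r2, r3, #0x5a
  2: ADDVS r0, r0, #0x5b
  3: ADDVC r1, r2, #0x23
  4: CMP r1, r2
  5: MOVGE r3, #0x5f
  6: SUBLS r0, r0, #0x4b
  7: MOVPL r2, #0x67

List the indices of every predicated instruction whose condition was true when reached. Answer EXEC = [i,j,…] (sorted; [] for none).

EXEC = [1,2,7]

0: ✓ CMP  NZCV=0011
1: ✓ SUBCS  r2←0x4e
2: ✓ ADDVS  r0←0x90
3: · ADDVC
4: ✓ CMP  NZCV=0011
5: · MOVGE
6: · SUBLS
7: ✓ MOVPL  r2←0x67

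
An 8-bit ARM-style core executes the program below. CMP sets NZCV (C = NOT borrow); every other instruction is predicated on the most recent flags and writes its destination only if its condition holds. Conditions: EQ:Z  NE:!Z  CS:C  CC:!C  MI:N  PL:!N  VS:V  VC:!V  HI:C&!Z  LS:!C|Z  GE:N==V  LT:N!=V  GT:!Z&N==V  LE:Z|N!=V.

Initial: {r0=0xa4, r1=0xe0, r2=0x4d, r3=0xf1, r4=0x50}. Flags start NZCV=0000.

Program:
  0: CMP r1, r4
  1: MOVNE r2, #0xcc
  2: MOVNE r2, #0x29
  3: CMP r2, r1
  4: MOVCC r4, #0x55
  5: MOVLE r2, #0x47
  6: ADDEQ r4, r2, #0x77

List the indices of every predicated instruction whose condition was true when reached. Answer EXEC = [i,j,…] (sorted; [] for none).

EXEC = [1,2,4]

[0] flags=1010 → (cmp)
[1] flags=1010 NE?T → r2=0xcc
[2] flags=1010 NE?T → r2=0x29
[3] flags=0000 → (cmp)
[4] flags=0000 CC?T → r4=0x55
[5] flags=0000 LE?F → skip
[6] flags=0000 EQ?F → skip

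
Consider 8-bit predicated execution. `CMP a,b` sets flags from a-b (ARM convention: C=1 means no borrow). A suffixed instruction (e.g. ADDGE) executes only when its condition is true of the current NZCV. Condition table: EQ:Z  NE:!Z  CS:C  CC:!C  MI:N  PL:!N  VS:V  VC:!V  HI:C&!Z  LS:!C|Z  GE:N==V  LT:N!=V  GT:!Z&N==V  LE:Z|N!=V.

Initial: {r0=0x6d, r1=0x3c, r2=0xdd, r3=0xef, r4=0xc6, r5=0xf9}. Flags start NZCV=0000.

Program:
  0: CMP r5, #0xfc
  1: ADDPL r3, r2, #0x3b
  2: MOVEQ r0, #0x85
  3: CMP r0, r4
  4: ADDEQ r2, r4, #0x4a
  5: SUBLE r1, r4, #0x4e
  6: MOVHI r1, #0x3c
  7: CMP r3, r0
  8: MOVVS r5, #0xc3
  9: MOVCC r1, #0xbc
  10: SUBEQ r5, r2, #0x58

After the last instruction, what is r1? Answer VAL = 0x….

[0] flags=1000 → (cmp)
[1] flags=1000 PL?F → skip
[2] flags=1000 EQ?F → skip
[3] flags=1001 → (cmp)
[4] flags=1001 EQ?F → skip
[5] flags=1001 LE?F → skip
[6] flags=1001 HI?F → skip
[7] flags=1010 → (cmp)
[8] flags=1010 VS?F → skip
[9] flags=1010 CC?F → skip
[10] flags=1010 EQ?F → skip

VAL = 0x3c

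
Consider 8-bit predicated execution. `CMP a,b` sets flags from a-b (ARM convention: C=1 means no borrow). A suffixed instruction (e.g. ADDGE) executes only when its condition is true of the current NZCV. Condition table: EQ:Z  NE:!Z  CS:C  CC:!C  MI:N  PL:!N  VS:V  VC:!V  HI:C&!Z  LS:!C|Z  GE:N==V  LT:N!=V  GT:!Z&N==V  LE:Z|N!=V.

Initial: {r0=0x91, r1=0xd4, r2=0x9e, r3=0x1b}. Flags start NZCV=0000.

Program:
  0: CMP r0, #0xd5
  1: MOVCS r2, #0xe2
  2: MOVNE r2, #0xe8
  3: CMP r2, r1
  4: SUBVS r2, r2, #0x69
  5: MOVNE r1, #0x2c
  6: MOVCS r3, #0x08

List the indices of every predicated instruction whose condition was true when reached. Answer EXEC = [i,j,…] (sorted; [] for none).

[0] flags=1000 → (cmp)
[1] flags=1000 CS?F → skip
[2] flags=1000 NE?T → r2=0xe8
[3] flags=0010 → (cmp)
[4] flags=0010 VS?F → skip
[5] flags=0010 NE?T → r1=0x2c
[6] flags=0010 CS?T → r3=0x08

EXEC = [2,5,6]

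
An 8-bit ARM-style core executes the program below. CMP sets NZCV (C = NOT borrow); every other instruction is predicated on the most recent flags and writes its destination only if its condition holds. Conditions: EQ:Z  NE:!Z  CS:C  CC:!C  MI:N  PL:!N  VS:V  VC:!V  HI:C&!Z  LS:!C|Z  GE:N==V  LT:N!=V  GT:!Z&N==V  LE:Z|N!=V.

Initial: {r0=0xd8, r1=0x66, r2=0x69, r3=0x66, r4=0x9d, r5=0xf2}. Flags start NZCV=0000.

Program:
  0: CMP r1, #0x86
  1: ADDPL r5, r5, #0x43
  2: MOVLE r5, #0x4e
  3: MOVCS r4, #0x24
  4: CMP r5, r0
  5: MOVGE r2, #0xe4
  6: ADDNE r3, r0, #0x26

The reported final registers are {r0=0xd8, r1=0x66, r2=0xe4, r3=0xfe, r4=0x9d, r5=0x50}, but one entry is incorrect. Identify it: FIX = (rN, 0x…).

FIX = (r5, 0xf2)

[0] flags=1001 → (cmp)
[1] flags=1001 PL?F → skip
[2] flags=1001 LE?F → skip
[3] flags=1001 CS?F → skip
[4] flags=0010 → (cmp)
[5] flags=0010 GE?T → r2=0xe4
[6] flags=0010 NE?T → r3=0xfe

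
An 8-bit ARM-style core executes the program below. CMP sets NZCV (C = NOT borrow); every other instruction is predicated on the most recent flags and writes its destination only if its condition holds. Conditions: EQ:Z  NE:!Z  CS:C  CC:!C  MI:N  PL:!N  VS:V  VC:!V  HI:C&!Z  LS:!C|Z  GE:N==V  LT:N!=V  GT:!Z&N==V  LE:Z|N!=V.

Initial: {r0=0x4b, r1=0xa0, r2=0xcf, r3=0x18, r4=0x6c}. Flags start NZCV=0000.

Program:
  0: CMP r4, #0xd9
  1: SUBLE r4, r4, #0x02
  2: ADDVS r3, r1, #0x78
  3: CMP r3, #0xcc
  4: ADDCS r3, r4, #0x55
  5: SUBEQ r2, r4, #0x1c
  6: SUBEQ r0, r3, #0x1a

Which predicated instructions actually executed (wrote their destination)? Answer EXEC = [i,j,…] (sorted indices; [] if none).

[0] flags=1001 → (cmp)
[1] flags=1001 LE?F → skip
[2] flags=1001 VS?T → r3=0x18
[3] flags=0000 → (cmp)
[4] flags=0000 CS?F → skip
[5] flags=0000 EQ?F → skip
[6] flags=0000 EQ?F → skip

EXEC = [2]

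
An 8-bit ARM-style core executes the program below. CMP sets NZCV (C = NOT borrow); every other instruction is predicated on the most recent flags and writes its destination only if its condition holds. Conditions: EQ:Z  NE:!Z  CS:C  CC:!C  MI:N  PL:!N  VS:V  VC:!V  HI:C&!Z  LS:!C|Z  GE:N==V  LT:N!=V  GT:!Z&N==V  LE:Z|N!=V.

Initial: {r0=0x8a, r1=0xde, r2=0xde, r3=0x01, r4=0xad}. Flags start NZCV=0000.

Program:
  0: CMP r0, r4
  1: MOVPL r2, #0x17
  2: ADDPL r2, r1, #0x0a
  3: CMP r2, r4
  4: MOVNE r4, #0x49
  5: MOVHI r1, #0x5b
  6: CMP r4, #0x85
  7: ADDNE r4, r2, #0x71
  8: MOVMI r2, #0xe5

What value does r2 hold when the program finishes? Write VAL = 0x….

VAL = 0xe5

0: ✓ CMP  NZCV=1000
1: · MOVPL
2: · ADDPL
3: ✓ CMP  NZCV=0010
4: ✓ MOVNE  r4←0x49
5: ✓ MOVHI  r1←0x5b
6: ✓ CMP  NZCV=1001
7: ✓ ADDNE  r4←0x4f
8: ✓ MOVMI  r2←0xe5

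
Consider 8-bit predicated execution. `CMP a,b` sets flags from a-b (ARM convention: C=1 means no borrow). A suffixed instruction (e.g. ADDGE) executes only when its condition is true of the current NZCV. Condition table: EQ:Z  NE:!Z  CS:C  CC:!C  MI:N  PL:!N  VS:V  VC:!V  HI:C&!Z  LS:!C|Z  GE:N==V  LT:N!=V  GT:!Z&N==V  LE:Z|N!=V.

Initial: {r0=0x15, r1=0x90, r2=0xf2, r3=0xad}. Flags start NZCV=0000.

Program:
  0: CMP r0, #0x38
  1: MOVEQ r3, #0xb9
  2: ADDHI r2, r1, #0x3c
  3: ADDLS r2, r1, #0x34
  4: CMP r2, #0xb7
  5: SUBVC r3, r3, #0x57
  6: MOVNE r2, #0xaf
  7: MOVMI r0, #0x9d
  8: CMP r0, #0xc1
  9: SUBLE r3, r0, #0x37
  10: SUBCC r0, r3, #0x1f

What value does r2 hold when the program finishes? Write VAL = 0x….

VAL = 0xaf

[0] flags=1000 → (cmp)
[1] flags=1000 EQ?F → skip
[2] flags=1000 HI?F → skip
[3] flags=1000 LS?T → r2=0xc4
[4] flags=0010 → (cmp)
[5] flags=0010 VC?T → r3=0x56
[6] flags=0010 NE?T → r2=0xaf
[7] flags=0010 MI?F → skip
[8] flags=0000 → (cmp)
[9] flags=0000 LE?F → skip
[10] flags=0000 CC?T → r0=0x37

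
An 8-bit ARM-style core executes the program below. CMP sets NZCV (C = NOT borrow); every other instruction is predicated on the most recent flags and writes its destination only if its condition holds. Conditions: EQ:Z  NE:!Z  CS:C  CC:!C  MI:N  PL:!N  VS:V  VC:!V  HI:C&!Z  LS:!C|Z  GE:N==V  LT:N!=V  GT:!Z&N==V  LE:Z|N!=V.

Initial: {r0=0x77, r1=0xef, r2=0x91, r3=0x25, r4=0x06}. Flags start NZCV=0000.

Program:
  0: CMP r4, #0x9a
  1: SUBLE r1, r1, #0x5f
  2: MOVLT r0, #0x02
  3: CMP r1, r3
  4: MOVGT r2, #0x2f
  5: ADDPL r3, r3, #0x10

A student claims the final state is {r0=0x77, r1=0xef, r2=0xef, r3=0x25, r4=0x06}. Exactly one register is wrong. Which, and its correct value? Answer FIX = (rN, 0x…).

FIX = (r2, 0x91)

[0] flags=0000 → (cmp)
[1] flags=0000 LE?F → skip
[2] flags=0000 LT?F → skip
[3] flags=1010 → (cmp)
[4] flags=1010 GT?F → skip
[5] flags=1010 PL?F → skip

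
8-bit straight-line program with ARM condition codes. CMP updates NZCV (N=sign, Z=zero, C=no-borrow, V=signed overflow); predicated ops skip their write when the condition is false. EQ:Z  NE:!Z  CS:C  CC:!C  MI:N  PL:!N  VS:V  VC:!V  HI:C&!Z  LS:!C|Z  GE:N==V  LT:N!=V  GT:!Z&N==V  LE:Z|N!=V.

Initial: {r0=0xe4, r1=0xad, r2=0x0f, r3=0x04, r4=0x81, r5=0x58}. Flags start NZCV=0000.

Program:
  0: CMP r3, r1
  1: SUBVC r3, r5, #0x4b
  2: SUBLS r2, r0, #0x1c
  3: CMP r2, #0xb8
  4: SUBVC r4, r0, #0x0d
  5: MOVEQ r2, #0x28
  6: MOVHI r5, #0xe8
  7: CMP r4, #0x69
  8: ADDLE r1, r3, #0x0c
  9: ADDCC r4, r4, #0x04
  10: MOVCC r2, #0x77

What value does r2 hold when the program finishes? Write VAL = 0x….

0: ✓ CMP  NZCV=0000
1: ✓ SUBVC  r3←0x0d
2: ✓ SUBLS  r2←0xc8
3: ✓ CMP  NZCV=0010
4: ✓ SUBVC  r4←0xd7
5: · MOVEQ
6: ✓ MOVHI  r5←0xe8
7: ✓ CMP  NZCV=0011
8: ✓ ADDLE  r1←0x19
9: · ADDCC
10: · MOVCC

VAL = 0xc8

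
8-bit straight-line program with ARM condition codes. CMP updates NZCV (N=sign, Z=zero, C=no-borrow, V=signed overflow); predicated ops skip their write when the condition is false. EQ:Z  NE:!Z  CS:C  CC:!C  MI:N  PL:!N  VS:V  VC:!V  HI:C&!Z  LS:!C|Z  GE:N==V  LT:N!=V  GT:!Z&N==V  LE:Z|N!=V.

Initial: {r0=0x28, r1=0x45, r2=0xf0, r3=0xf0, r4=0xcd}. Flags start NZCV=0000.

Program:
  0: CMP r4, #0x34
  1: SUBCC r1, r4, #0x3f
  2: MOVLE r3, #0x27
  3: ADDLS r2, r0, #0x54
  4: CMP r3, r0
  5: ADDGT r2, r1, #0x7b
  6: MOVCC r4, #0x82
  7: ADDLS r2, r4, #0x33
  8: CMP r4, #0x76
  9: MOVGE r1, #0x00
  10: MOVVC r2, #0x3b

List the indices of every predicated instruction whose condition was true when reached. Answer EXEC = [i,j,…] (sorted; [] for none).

[0] flags=1010 → (cmp)
[1] flags=1010 CC?F → skip
[2] flags=1010 LE?T → r3=0x27
[3] flags=1010 LS?F → skip
[4] flags=1000 → (cmp)
[5] flags=1000 GT?F → skip
[6] flags=1000 CC?T → r4=0x82
[7] flags=1000 LS?T → r2=0xb5
[8] flags=0011 → (cmp)
[9] flags=0011 GE?F → skip
[10] flags=0011 VC?F → skip

EXEC = [2,6,7]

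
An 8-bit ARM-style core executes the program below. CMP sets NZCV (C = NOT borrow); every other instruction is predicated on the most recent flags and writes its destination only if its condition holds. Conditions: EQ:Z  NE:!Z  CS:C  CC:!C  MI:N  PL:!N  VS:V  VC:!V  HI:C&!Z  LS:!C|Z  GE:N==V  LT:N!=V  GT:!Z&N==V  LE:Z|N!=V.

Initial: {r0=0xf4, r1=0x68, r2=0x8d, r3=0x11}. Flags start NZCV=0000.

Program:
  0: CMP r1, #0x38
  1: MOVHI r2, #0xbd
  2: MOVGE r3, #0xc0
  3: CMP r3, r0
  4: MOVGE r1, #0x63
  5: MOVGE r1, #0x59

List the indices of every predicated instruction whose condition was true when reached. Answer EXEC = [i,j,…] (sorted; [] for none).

EXEC = [1,2]

[0] flags=0010 → (cmp)
[1] flags=0010 HI?T → r2=0xbd
[2] flags=0010 GE?T → r3=0xc0
[3] flags=1000 → (cmp)
[4] flags=1000 GE?F → skip
[5] flags=1000 GE?F → skip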